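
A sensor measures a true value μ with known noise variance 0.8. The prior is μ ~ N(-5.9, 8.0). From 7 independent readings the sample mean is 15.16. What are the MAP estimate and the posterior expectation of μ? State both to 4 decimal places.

MAP = 14.8634, posterior mean = 14.8634

Posterior for μ is Normal. Precision-weighted mean: (1/8.0·-5.9 + 7/0.8·15.16) / (1/8.0 + 7/0.8) = 14.8634.
A Normal posterior is symmetric, so mode = mean.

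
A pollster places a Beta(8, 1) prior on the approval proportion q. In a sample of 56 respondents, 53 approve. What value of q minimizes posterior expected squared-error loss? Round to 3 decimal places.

0.938

Posterior: Beta(8+53, 1+3) = Beta(61, 4).
Mode = (61−1)/(61+4−2) = 60/63 = 0.952.
Mean = 61/(61+4) = 61/65 = 0.938.
Squared-error loss ⇒ the optimal estimator is the posterior mean.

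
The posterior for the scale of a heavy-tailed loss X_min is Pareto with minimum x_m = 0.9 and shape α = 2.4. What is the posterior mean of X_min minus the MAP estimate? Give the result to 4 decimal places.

The Pareto density is strictly decreasing on [x_m, ∞), so the mode is x_m = 0.9000.
Mean = α·x_m/(α−1) = 2.4·0.9/1.4 = 1.5429.
Difference = 1.5429 − 0.9000 = 0.6429.
Mean > mode: the posterior has a right tail.

0.6429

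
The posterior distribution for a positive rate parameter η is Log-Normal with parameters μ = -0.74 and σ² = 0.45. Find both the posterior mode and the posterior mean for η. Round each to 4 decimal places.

Mode = exp(μ − σ²) = exp(-1.19) = 0.3042.
Mean = exp(μ + σ²/2) = exp(-0.515) = 0.5975.

MAP = 0.3042; posterior mean = 0.5975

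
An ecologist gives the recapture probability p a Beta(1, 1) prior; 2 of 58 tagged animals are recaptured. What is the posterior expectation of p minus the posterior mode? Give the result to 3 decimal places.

0.016

Posterior: Beta(1+2, 1+56) = Beta(3, 57).
Mode = (3−1)/(3+57−2) = 2/58 = 0.034.
Mean = 3/(3+57) = 3/60 = 0.050.
Difference = 0.050 − 0.034 = 0.016.
The mean is pulled above the mode by the posterior's right skew.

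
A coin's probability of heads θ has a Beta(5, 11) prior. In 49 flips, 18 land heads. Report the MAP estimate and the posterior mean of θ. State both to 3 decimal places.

MAP = 0.349; posterior mean = 0.354

Posterior: Beta(5+18, 11+31) = Beta(23, 42).
Mode = (23−1)/(23+42−2) = 22/63 = 0.349.
Mean = 23/(23+42) = 23/65 = 0.354.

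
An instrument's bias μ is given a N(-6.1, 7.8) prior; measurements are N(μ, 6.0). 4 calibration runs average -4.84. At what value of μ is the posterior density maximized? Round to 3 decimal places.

-5.043

Posterior for μ is Normal. Precision-weighted mean: (1/7.8·-6.1 + 4/6.0·-4.84) / (1/7.8 + 4/6.0) = -5.043.
A Normal posterior is symmetric, so mode = mean.
This is the posterior mode — the MAP estimate.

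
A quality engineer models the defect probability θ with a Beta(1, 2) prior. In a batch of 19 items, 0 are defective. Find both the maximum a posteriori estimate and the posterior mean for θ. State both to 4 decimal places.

Posterior: Beta(1+0, 2+19) = Beta(1, 21).
Since α = 1 ≤ 1 and β > 1, the Beta density is monotone decreasing on [0,1]; the mode is at 0.
Mean = 1/(1+21) = 0.0455.

MAP = 0.0000, posterior mean = 0.0455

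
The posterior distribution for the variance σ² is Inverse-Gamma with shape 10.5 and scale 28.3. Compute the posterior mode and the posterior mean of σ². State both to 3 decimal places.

Mode = β/(α+1) = 28.3/11.5 = 2.461.
Mean = β/(α−1) = 28.3/9.5 = 2.979.

MAP = 2.461, posterior mean = 2.979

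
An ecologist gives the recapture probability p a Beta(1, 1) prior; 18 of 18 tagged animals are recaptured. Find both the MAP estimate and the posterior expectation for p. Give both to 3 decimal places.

MAP = 1.000, posterior mean = 0.950

Posterior: Beta(1+18, 1+0) = Beta(19, 1).
Since β = 1 ≤ 1 and α > 1, the Beta density is monotone increasing on [0,1]; the mode is at 1.
Mean = 19/(19+1) = 0.950.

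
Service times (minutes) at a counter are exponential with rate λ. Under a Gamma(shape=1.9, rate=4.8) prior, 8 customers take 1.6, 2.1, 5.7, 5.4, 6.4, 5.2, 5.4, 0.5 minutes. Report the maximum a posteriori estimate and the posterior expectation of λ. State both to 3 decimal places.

MAP: 0.240. Posterior mean: 0.267.

Σ times = 32.3. Posterior: Gamma(shape = 1.9+8 = 9.9, rate = 4.8+32.3 = 37.1).
Mode = (α−1)/β = 8.9/37.1 = 0.240.
Mean = α/β = 9.9/37.1 = 0.267.
The mean is pulled above the mode by the posterior's right skew.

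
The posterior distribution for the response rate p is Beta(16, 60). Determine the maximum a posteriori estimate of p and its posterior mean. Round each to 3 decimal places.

Mode = (16−1)/(16+60−2) = 15/74 = 0.203.
Mean = 16/(16+60) = 16/76 = 0.211.

MAP = 0.203; posterior mean = 0.211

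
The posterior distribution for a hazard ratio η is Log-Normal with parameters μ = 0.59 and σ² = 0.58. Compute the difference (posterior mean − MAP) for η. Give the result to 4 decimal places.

Mode = exp(μ − σ²) = exp(0.01) = 1.0101.
Mean = exp(μ + σ²/2) = exp(0.880) = 2.4109.
Difference = 2.4109 − 1.0101 = 1.4008.

1.4008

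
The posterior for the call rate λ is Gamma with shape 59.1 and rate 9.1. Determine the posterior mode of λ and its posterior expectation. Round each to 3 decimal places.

posterior mode = 6.385, posterior expectation = 6.495

Mode = (α−1)/β = 58.1/9.1 = 6.385.
Mean = α/β = 59.1/9.1 = 6.495.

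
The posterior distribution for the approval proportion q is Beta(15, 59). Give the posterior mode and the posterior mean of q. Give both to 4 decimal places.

Mode = (15−1)/(15+59−2) = 14/72 = 0.1944.
Mean = 15/(15+59) = 15/74 = 0.2027.
The posterior is right-skewed, so the mean exceeds the mode.

MAP = 0.1944, posterior mean = 0.2027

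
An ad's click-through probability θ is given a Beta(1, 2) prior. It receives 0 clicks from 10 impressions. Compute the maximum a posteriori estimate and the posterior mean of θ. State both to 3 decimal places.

Posterior: Beta(1+0, 2+10) = Beta(1, 12).
Since α = 1 ≤ 1 and β > 1, the Beta density is monotone decreasing on [0,1]; the mode is at 0.
Mean = 1/(1+12) = 0.077.

MAP = 0.000, posterior mean = 0.077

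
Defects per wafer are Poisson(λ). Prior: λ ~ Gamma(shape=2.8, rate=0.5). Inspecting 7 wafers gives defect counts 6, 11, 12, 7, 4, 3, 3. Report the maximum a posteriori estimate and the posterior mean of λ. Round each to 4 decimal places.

maximum a posteriori estimate = 6.3733, posterior mean = 6.5067

Σ counts = 46. Posterior: Gamma(shape = 2.8+46 = 48.8, rate = 0.5+7 = 7.5).
Mode = (α−1)/β = 47.8/7.5 = 6.3733.
Mean = α/β = 48.8/7.5 = 6.5067.
The mean is pulled above the mode by the posterior's right skew.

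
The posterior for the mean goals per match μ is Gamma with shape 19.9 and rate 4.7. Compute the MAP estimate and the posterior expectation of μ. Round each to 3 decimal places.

Mode = (α−1)/β = 18.9/4.7 = 4.021.
Mean = α/β = 19.9/4.7 = 4.234.
Right-skewed posterior ⇒ mode < mean.

MAP = 4.021; posterior mean = 4.234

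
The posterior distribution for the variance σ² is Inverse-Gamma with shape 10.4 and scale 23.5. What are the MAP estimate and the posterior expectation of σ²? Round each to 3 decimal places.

MAP: 2.061. Posterior mean: 2.500.

Mode = β/(α+1) = 23.5/11.4 = 2.061.
Mean = β/(α−1) = 23.5/9.4 = 2.500.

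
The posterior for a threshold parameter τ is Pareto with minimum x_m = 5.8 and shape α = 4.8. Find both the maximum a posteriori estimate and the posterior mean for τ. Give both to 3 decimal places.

The Pareto density is strictly decreasing on [x_m, ∞), so the mode is x_m = 5.800.
Mean = α·x_m/(α−1) = 4.8·5.8/3.8 = 7.326.
Mean > mode: the posterior has a right tail.

maximum a posteriori estimate = 5.800, posterior mean = 7.326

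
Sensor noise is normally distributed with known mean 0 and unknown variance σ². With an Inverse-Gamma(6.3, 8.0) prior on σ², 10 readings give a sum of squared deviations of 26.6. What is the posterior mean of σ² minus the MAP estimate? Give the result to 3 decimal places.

0.336

Posterior: Inverse-Gamma(shape = 6.3+10/2 = 11.3, scale = 8.0+26.6/2 = 21.3).
Mode = β/(α+1) = 21.3/12.3 = 1.732.
Mean = β/(α−1) = 21.3/10.3 = 2.068.
Difference = 2.068 − 1.732 = 0.336.
The posterior is right-skewed, so the mean exceeds the mode.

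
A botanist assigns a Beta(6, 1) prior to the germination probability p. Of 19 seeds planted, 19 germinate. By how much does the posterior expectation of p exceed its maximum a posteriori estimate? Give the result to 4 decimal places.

-0.0385

Posterior: Beta(6+19, 1+0) = Beta(25, 1).
Since β = 1 ≤ 1 and α > 1, the Beta density is monotone increasing on [0,1]; the mode is at 1.
Mean = 25/(25+1) = 0.9615.
Difference = 0.9615 − 1.0000 = -0.0385.
The mean is pulled below the mode by the posterior's left skew.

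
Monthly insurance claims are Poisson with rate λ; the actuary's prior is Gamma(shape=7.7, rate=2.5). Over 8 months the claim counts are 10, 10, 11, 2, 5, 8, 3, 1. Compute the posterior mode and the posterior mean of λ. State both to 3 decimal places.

λ_MAP = 5.400, E[λ|data] = 5.495

Σ counts = 50. Posterior: Gamma(shape = 7.7+50 = 57.7, rate = 2.5+8 = 10.5).
Mode = (α−1)/β = 56.7/10.5 = 5.400.
Mean = α/β = 57.7/10.5 = 5.495.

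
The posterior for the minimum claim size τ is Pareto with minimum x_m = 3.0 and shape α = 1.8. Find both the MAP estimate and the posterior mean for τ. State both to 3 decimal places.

MAP: 3.000. Posterior mean: 6.750.

The Pareto density is strictly decreasing on [x_m, ∞), so the mode is x_m = 3.000.
Mean = α·x_m/(α−1) = 1.8·3.0/0.8 = 6.750.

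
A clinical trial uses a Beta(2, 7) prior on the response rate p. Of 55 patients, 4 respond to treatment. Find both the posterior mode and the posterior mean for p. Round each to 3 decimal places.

MAP = 0.081, posterior mean = 0.094

Posterior: Beta(2+4, 7+51) = Beta(6, 58).
Mode = (6−1)/(6+58−2) = 5/62 = 0.081.
Mean = 6/(6+58) = 6/64 = 0.094.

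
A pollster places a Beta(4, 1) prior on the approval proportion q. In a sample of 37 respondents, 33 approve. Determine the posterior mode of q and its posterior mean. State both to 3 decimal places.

Posterior: Beta(4+33, 1+4) = Beta(37, 5).
Mode = (37−1)/(37+5−2) = 36/40 = 0.900.
Mean = 37/(37+5) = 37/42 = 0.881.

MAP = 0.900, posterior mean = 0.881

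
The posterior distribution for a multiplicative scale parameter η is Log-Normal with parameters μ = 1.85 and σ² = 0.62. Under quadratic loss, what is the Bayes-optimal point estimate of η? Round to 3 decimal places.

Mode = exp(μ − σ²) = exp(1.23) = 3.421.
Mean = exp(μ + σ²/2) = exp(2.160) = 8.671.
Quadratic loss ⇒ the optimal estimator is the posterior mean.

8.671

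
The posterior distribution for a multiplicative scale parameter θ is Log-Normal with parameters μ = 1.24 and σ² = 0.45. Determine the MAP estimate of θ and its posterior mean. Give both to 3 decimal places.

MAP = 2.203; posterior mean = 4.328

Mode = exp(μ − σ²) = exp(0.79) = 2.203.
Mean = exp(μ + σ²/2) = exp(1.465) = 4.328.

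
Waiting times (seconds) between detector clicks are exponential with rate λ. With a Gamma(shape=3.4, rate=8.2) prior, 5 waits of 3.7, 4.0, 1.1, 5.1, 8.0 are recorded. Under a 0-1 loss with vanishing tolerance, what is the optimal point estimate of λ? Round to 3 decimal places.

0.246

Σ times = 21.9. Posterior: Gamma(shape = 3.4+5 = 8.4, rate = 8.2+21.9 = 30.1).
Mode = (α−1)/β = 7.4/30.1 = 0.246.
Mean = α/β = 8.4/30.1 = 0.279.
This is the posterior mode — the MAP estimate.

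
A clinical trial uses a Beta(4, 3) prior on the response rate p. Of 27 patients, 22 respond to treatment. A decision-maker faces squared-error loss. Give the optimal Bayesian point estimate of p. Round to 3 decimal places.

0.765

Posterior: Beta(4+22, 3+5) = Beta(26, 8).
Mode = (26−1)/(26+8−2) = 25/32 = 0.781.
Mean = 26/(26+8) = 26/34 = 0.765.
Squared-error loss ⇒ the optimal estimator is the posterior mean.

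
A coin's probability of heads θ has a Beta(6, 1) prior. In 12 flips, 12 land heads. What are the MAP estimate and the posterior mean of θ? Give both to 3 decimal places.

Posterior: Beta(6+12, 1+0) = Beta(18, 1).
Since β = 1 ≤ 1 and α > 1, the Beta density is monotone increasing on [0,1]; the mode is at 1.
Mean = 18/(18+1) = 0.947.

MAP = 1.000; posterior mean = 0.947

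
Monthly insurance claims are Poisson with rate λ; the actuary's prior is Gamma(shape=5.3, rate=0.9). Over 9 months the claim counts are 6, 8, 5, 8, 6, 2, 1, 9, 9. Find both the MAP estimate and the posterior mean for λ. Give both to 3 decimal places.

λ_MAP = 5.889, E[λ|data] = 5.990

Σ counts = 54. Posterior: Gamma(shape = 5.3+54 = 59.3, rate = 0.9+9 = 9.9).
Mode = (α−1)/β = 58.3/9.9 = 5.889.
Mean = α/β = 59.3/9.9 = 5.990.
The posterior is right-skewed, so the mean exceeds the mode.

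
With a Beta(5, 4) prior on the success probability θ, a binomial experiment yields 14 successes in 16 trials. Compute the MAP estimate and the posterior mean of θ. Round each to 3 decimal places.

Posterior: Beta(5+14, 4+2) = Beta(19, 6).
Mode = (19−1)/(19+6−2) = 18/23 = 0.783.
Mean = 19/(19+6) = 19/25 = 0.760.
Left-skewed posterior ⇒ mean < mode.

MAP = 0.783; posterior mean = 0.760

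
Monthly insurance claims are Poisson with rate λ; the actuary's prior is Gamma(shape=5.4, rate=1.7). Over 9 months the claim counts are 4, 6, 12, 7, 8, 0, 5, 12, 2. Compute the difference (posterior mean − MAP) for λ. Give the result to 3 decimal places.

Σ counts = 56. Posterior: Gamma(shape = 5.4+56 = 61.4, rate = 1.7+9 = 10.7).
Mode = (α−1)/β = 60.4/10.7 = 5.645.
Mean = α/β = 61.4/10.7 = 5.738.
Difference = 5.738 − 5.645 = 0.093.

0.093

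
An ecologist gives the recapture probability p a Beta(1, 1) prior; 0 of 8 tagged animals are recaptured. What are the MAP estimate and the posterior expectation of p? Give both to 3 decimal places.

MAP = 0.000, posterior mean = 0.100

Posterior: Beta(1+0, 1+8) = Beta(1, 9).
Since α = 1 ≤ 1 and β > 1, the Beta density is monotone decreasing on [0,1]; the mode is at 0.
Mean = 1/(1+9) = 0.100.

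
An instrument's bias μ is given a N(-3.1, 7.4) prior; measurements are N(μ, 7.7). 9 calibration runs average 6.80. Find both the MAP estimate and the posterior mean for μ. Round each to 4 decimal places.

MAP estimate = 5.7740, posterior mean = 5.7740

Posterior for μ is Normal. Precision-weighted mean: (1/7.4·-3.1 + 9/7.7·6.80) / (1/7.4 + 9/7.7) = 5.7740.
A Normal posterior is symmetric, so mode = mean.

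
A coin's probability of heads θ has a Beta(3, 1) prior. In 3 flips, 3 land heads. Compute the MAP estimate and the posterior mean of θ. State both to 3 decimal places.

θ_MAP = 1.000, E[θ|data] = 0.857

Posterior: Beta(3+3, 1+0) = Beta(6, 1).
Since β = 1 ≤ 1 and α > 1, the Beta density is monotone increasing on [0,1]; the mode is at 1.
Mean = 6/(6+1) = 0.857.
The mean is pulled below the mode by the posterior's left skew.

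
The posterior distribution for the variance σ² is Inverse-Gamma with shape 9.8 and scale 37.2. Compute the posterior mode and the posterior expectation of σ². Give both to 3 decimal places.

Mode = β/(α+1) = 37.2/10.8 = 3.444.
Mean = β/(α−1) = 37.2/8.8 = 4.227.
Mean > mode: the posterior has a right tail.

posterior mode = 3.444, posterior expectation = 4.227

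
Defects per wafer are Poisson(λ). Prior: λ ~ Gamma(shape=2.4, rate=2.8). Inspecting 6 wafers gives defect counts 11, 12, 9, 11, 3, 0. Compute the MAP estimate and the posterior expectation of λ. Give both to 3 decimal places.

Σ counts = 46. Posterior: Gamma(shape = 2.4+46 = 48.4, rate = 2.8+6 = 8.8).
Mode = (α−1)/β = 47.4/8.8 = 5.386.
Mean = α/β = 48.4/8.8 = 5.500.

MAP = 5.386, posterior mean = 5.500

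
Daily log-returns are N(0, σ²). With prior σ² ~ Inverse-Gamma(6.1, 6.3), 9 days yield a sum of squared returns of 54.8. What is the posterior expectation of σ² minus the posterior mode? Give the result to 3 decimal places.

0.605

Posterior: Inverse-Gamma(shape = 6.1+9/2 = 10.6, scale = 6.3+54.8/2 = 33.7).
Mode = β/(α+1) = 33.7/11.6 = 2.905.
Mean = β/(α−1) = 33.7/9.6 = 3.510.
Difference = 3.510 − 2.905 = 0.605.
Right-skewed posterior ⇒ mode < mean.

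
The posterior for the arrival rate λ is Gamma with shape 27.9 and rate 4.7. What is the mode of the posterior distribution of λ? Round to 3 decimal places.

Mode = (α−1)/β = 26.9/4.7 = 5.723.
Mean = α/β = 27.9/4.7 = 5.936.
This is the posterior mode — the MAP estimate.

5.723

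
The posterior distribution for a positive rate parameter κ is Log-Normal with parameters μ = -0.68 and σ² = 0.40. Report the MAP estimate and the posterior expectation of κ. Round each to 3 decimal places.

κ_MAP = 0.340, E[κ|data] = 0.619

Mode = exp(μ − σ²) = exp(-1.08) = 0.340.
Mean = exp(μ + σ²/2) = exp(-0.480) = 0.619.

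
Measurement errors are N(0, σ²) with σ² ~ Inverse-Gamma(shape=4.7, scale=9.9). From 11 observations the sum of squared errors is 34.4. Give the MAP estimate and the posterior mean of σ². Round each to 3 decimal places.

Posterior: Inverse-Gamma(shape = 4.7+11/2 = 10.2, scale = 9.9+34.4/2 = 27.1).
Mode = β/(α+1) = 27.1/11.2 = 2.420.
Mean = β/(α−1) = 27.1/9.2 = 2.946.

MAP = 2.420, posterior mean = 2.946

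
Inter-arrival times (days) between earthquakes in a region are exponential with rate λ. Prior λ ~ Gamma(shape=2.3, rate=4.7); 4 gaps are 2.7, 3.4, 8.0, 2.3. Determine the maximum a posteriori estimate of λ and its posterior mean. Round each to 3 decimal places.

Σ times = 16.4. Posterior: Gamma(shape = 2.3+4 = 6.3, rate = 4.7+16.4 = 21.1).
Mode = (α−1)/β = 5.3/21.1 = 0.251.
Mean = α/β = 6.3/21.1 = 0.299.

MAP = 0.251, posterior mean = 0.299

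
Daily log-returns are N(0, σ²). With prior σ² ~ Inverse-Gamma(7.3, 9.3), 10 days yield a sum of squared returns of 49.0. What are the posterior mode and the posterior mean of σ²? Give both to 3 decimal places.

MAP = 2.541; posterior mean = 2.991

Posterior: Inverse-Gamma(shape = 7.3+10/2 = 12.3, scale = 9.3+49.0/2 = 33.8).
Mode = β/(α+1) = 33.8/13.3 = 2.541.
Mean = β/(α−1) = 33.8/11.3 = 2.991.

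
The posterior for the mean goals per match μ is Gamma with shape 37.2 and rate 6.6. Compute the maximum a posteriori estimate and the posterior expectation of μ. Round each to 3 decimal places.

maximum a posteriori estimate = 5.485, posterior expectation = 5.636

Mode = (α−1)/β = 36.2/6.6 = 5.485.
Mean = α/β = 37.2/6.6 = 5.636.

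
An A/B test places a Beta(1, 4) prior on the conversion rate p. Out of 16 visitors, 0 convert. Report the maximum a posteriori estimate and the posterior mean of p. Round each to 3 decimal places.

Posterior: Beta(1+0, 4+16) = Beta(1, 20).
Since α = 1 ≤ 1 and β > 1, the Beta density is monotone decreasing on [0,1]; the mode is at 0.
Mean = 1/(1+20) = 0.048.

p_MAP = 0.000, E[p|data] = 0.048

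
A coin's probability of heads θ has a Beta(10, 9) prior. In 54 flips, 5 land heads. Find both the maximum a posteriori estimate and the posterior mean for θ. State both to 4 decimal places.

Posterior: Beta(10+5, 9+49) = Beta(15, 58).
Mode = (15−1)/(15+58−2) = 14/71 = 0.1972.
Mean = 15/(15+58) = 15/73 = 0.2055.
The posterior is right-skewed, so the mean exceeds the mode.

MAP = 0.1972; posterior mean = 0.2055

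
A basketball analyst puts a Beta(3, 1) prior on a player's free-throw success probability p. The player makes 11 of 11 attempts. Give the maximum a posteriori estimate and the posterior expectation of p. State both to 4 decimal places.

MAP = 1.0000; posterior mean = 0.9333

Posterior: Beta(3+11, 1+0) = Beta(14, 1).
Since β = 1 ≤ 1 and α > 1, the Beta density is monotone increasing on [0,1]; the mode is at 1.
Mean = 14/(14+1) = 0.9333.
Left-skewed posterior ⇒ mean < mode.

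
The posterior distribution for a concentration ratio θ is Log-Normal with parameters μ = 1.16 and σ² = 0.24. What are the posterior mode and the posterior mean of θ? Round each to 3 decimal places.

Mode = exp(μ − σ²) = exp(0.92) = 2.509.
Mean = exp(μ + σ²/2) = exp(1.280) = 3.597.

MAP: 2.509. Posterior mean: 3.597.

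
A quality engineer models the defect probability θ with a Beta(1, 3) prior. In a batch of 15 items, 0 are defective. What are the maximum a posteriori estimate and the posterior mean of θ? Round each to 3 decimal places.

Posterior: Beta(1+0, 3+15) = Beta(1, 18).
Since α = 1 ≤ 1 and β > 1, the Beta density is monotone decreasing on [0,1]; the mode is at 0.
Mean = 1/(1+18) = 0.053.
The mean is pulled above the mode by the posterior's right skew.

MAP = 0.000; posterior mean = 0.053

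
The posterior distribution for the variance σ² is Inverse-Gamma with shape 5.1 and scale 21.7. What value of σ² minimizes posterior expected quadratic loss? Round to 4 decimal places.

5.2927

Mode = β/(α+1) = 21.7/6.1 = 3.5574.
Mean = β/(α−1) = 21.7/4.1 = 5.2927.
Quadratic loss ⇒ the optimal estimator is the posterior mean.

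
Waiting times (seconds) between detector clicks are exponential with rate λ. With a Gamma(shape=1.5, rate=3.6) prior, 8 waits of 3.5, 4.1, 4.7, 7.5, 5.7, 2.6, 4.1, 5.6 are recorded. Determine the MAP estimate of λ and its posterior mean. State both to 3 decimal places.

MAP = 0.205; posterior mean = 0.229

Σ times = 37.8. Posterior: Gamma(shape = 1.5+8 = 9.5, rate = 3.6+37.8 = 41.4).
Mode = (α−1)/β = 8.5/41.4 = 0.205.
Mean = α/β = 9.5/41.4 = 0.229.
The posterior is right-skewed, so the mean exceeds the mode.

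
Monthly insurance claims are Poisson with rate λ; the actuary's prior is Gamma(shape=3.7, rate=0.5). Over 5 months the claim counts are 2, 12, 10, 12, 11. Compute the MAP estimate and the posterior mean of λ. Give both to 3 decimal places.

MAP = 9.036; posterior mean = 9.218

Σ counts = 47. Posterior: Gamma(shape = 3.7+47 = 50.7, rate = 0.5+5 = 5.5).
Mode = (α−1)/β = 49.7/5.5 = 9.036.
Mean = α/β = 50.7/5.5 = 9.218.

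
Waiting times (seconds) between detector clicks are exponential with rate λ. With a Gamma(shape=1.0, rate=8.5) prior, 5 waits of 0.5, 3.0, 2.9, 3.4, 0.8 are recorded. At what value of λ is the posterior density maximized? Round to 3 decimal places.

Σ times = 10.6. Posterior: Gamma(shape = 1.0+5 = 6.0, rate = 8.5+10.6 = 19.1).
Mode = (α−1)/β = 5.0/19.1 = 0.262.
Mean = α/β = 6.0/19.1 = 0.314.
This is the posterior mode — the MAP estimate.

0.262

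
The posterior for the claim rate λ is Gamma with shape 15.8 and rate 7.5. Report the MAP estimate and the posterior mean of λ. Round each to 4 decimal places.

MAP: 1.9733. Posterior mean: 2.1067.

Mode = (α−1)/β = 14.8/7.5 = 1.9733.
Mean = α/β = 15.8/7.5 = 2.1067.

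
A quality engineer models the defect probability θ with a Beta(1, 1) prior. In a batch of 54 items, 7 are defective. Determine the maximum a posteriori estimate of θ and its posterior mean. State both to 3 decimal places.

Posterior: Beta(1+7, 1+47) = Beta(8, 48).
Mode = (8−1)/(8+48−2) = 7/54 = 0.130.
Mean = 8/(8+48) = 8/56 = 0.143.

MAP = 0.130; posterior mean = 0.143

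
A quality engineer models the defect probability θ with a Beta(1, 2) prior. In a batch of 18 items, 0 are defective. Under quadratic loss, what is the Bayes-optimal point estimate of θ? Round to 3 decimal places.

0.048

Posterior: Beta(1+0, 2+18) = Beta(1, 20).
Since α = 1 ≤ 1 and β > 1, the Beta density is monotone decreasing on [0,1]; the mode is at 0.
Mean = 1/(1+20) = 0.048.
Quadratic loss ⇒ the optimal estimator is the posterior mean.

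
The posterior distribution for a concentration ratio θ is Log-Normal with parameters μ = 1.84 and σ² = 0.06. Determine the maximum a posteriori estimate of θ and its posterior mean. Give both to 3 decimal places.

MAP: 5.930. Posterior mean: 6.488.

Mode = exp(μ − σ²) = exp(1.78) = 5.930.
Mean = exp(μ + σ²/2) = exp(1.870) = 6.488.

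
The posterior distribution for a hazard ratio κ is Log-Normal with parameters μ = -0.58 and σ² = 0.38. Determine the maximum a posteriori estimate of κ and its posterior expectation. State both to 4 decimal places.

Mode = exp(μ − σ²) = exp(-0.96) = 0.3829.
Mean = exp(μ + σ²/2) = exp(-0.390) = 0.6771.

κ_MAP = 0.3829, E[κ|data] = 0.6771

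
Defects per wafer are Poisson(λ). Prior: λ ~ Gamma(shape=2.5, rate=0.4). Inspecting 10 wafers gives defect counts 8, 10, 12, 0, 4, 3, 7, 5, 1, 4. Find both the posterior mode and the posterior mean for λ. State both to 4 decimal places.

MAP: 5.3365. Posterior mean: 5.4327.

Σ counts = 54. Posterior: Gamma(shape = 2.5+54 = 56.5, rate = 0.4+10 = 10.4).
Mode = (α−1)/β = 55.5/10.4 = 5.3365.
Mean = α/β = 56.5/10.4 = 5.4327.
The posterior is right-skewed, so the mean exceeds the mode.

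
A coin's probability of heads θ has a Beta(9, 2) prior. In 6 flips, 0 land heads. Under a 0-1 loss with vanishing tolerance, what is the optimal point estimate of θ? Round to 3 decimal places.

Posterior: Beta(9+0, 2+6) = Beta(9, 8).
Mode = (9−1)/(9+8−2) = 8/15 = 0.533.
Mean = 9/(9+8) = 9/17 = 0.529.
This is the posterior mode — the MAP estimate.

0.533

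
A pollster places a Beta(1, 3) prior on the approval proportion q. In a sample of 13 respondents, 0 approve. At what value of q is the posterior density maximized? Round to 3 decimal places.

Posterior: Beta(1+0, 3+13) = Beta(1, 16).
Since α = 1 ≤ 1 and β > 1, the Beta density is monotone decreasing on [0,1]; the mode is at 0.
Mean = 1/(1+16) = 0.059.
This is the posterior mode — the MAP estimate.

0.000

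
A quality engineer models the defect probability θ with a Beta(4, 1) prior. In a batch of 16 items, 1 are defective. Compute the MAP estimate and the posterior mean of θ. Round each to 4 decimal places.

MAP: 0.2105. Posterior mean: 0.2381.

Posterior: Beta(4+1, 1+15) = Beta(5, 16).
Mode = (5−1)/(5+16−2) = 4/19 = 0.2105.
Mean = 5/(5+16) = 5/21 = 0.2381.
The posterior is right-skewed, so the mean exceeds the mode.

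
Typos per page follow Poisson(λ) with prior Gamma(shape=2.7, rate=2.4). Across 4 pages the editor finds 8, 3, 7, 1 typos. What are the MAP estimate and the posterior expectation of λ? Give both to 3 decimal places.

Σ counts = 19. Posterior: Gamma(shape = 2.7+19 = 21.7, rate = 2.4+4 = 6.4).
Mode = (α−1)/β = 20.7/6.4 = 3.234.
Mean = α/β = 21.7/6.4 = 3.391.

MAP = 3.234, posterior mean = 3.391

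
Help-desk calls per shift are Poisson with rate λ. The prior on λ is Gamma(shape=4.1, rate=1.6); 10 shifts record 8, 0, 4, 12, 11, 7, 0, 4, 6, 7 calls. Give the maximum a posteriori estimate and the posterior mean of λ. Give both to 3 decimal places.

Σ counts = 59. Posterior: Gamma(shape = 4.1+59 = 63.1, rate = 1.6+10 = 11.6).
Mode = (α−1)/β = 62.1/11.6 = 5.353.
Mean = α/β = 63.1/11.6 = 5.440.

maximum a posteriori estimate = 5.353, posterior mean = 5.440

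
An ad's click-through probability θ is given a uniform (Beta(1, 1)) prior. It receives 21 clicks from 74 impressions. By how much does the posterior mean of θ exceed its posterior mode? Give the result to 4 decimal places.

Posterior: Beta(1+21, 1+53) = Beta(22, 54).
Mode = (22−1)/(22+54−2) = 21/74 = 0.2838.
Mean = 22/(22+54) = 22/76 = 0.2895.
Difference = 0.2895 − 0.2838 = 0.0057.

0.0057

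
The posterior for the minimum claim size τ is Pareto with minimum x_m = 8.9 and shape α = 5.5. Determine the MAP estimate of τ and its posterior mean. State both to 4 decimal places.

The Pareto density is strictly decreasing on [x_m, ∞), so the mode is x_m = 8.9000.
Mean = α·x_m/(α−1) = 5.5·8.9/4.5 = 10.8778.
The posterior is right-skewed, so the mean exceeds the mode.

MAP: 8.9000. Posterior mean: 10.8778.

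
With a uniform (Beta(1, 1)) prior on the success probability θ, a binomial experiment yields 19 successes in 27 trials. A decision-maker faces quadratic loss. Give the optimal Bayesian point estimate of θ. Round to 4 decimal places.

0.6897

Posterior: Beta(1+19, 1+8) = Beta(20, 9).
Mode = (20−1)/(20+9−2) = 19/27 = 0.7037.
With a flat prior the MAP equals the MLE, 19/27.
Mean = 20/(20+9) = 20/29 = 0.6897.
Quadratic loss ⇒ the optimal estimator is the posterior mean.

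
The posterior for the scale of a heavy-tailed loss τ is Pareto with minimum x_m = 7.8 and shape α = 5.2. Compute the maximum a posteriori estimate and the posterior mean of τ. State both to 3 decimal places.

The Pareto density is strictly decreasing on [x_m, ∞), so the mode is x_m = 7.800.
Mean = α·x_m/(α−1) = 5.2·7.8/4.2 = 9.657.
The posterior is right-skewed, so the mean exceeds the mode.

MAP = 7.800, posterior mean = 9.657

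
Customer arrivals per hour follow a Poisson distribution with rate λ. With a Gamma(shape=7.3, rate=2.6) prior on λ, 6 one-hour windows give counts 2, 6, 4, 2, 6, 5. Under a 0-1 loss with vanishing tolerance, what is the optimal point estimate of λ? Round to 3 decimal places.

Σ counts = 25. Posterior: Gamma(shape = 7.3+25 = 32.3, rate = 2.6+6 = 8.6).
Mode = (α−1)/β = 31.3/8.6 = 3.640.
Mean = α/β = 32.3/8.6 = 3.756.
This is the posterior mode — the MAP estimate.

3.640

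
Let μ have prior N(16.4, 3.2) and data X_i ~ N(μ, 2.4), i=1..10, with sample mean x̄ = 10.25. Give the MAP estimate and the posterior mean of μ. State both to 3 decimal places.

MAP: 10.679. Posterior mean: 10.679.

Posterior for μ is Normal. Precision-weighted mean: (1/3.2·16.4 + 10/2.4·10.25) / (1/3.2 + 10/2.4) = 10.679.
A Normal posterior is symmetric, so mode = mean.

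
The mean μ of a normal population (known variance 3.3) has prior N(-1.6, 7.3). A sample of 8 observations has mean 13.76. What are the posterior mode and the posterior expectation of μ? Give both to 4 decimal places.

MAP = 12.9385; posterior mean = 12.9385

Posterior for μ is Normal. Precision-weighted mean: (1/7.3·-1.6 + 8/3.3·13.76) / (1/7.3 + 8/3.3) = 12.9385.
A Normal posterior is symmetric, so mode = mean.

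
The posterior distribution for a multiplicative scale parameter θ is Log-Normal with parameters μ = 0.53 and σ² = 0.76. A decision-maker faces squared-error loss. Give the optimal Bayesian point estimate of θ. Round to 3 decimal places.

Mode = exp(μ − σ²) = exp(-0.23) = 0.795.
Mean = exp(μ + σ²/2) = exp(0.910) = 2.484.
Squared-error loss ⇒ the optimal estimator is the posterior mean.

2.484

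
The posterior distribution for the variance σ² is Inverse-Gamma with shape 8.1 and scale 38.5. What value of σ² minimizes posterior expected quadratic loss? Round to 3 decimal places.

5.423

Mode = β/(α+1) = 38.5/9.1 = 4.231.
Mean = β/(α−1) = 38.5/7.1 = 5.423.
Quadratic loss ⇒ the optimal estimator is the posterior mean.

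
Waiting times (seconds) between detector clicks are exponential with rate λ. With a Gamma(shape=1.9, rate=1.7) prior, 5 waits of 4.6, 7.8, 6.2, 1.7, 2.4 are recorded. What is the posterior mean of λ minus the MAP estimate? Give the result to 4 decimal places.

Σ times = 22.7. Posterior: Gamma(shape = 1.9+5 = 6.9, rate = 1.7+22.7 = 24.4).
Mode = (α−1)/β = 5.9/24.4 = 0.2418.
Mean = α/β = 6.9/24.4 = 0.2828.
Difference = 0.2828 − 0.2418 = 0.0410.

0.0410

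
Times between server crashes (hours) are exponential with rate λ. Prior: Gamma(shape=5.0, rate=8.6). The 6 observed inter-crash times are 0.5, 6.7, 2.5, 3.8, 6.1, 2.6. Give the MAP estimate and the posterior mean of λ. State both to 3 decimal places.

MAP: 0.325. Posterior mean: 0.357.

Σ times = 22.2. Posterior: Gamma(shape = 5.0+6 = 11.0, rate = 8.6+22.2 = 30.8).
Mode = (α−1)/β = 10.0/30.8 = 0.325.
Mean = α/β = 11.0/30.8 = 0.357.
The mean is pulled above the mode by the posterior's right skew.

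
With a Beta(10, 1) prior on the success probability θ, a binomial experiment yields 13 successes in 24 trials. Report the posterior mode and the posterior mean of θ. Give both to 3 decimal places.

posterior mode = 0.667, posterior mean = 0.657

Posterior: Beta(10+13, 1+11) = Beta(23, 12).
Mode = (23−1)/(23+12−2) = 22/33 = 0.667.
Mean = 23/(23+12) = 23/35 = 0.657.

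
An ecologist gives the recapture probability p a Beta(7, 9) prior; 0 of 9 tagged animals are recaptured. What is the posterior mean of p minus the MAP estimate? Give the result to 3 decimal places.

0.019

Posterior: Beta(7+0, 9+9) = Beta(7, 18).
Mode = (7−1)/(7+18−2) = 6/23 = 0.261.
Mean = 7/(7+18) = 7/25 = 0.280.
Difference = 0.280 − 0.261 = 0.019.
The posterior is right-skewed, so the mean exceeds the mode.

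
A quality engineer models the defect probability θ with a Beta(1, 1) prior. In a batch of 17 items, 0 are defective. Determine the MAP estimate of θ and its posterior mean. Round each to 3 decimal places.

MAP = 0.000; posterior mean = 0.053

Posterior: Beta(1+0, 1+17) = Beta(1, 18).
Since α = 1 ≤ 1 and β > 1, the Beta density is monotone decreasing on [0,1]; the mode is at 0.
Mean = 1/(1+18) = 0.053.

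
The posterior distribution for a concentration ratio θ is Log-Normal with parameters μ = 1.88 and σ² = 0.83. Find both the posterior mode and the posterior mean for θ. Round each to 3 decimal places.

Mode = exp(μ − σ²) = exp(1.05) = 2.858.
Mean = exp(μ + σ²/2) = exp(2.295) = 9.924.

θ_MAP = 2.858, E[θ|data] = 9.924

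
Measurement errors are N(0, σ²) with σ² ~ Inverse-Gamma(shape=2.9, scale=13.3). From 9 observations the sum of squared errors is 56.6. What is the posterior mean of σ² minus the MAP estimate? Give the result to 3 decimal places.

1.548

Posterior: Inverse-Gamma(shape = 2.9+9/2 = 7.4, scale = 13.3+56.6/2 = 41.6).
Mode = β/(α+1) = 41.6/8.4 = 4.952.
Mean = β/(α−1) = 41.6/6.4 = 6.500.
Difference = 6.500 − 4.952 = 1.548.
The posterior is right-skewed, so the mean exceeds the mode.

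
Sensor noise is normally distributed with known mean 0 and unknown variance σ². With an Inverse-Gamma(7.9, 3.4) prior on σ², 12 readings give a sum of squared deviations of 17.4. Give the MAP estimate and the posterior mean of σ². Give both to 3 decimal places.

MAP estimate = 0.812, posterior mean = 0.938

Posterior: Inverse-Gamma(shape = 7.9+12/2 = 13.9, scale = 3.4+17.4/2 = 12.1).
Mode = β/(α+1) = 12.1/14.9 = 0.812.
Mean = β/(α−1) = 12.1/12.9 = 0.938.
Mean > mode: the posterior has a right tail.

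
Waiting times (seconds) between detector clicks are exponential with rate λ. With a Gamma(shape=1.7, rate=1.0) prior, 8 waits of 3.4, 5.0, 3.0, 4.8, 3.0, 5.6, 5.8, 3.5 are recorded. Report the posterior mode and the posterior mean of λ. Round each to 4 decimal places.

posterior mode = 0.2479, posterior mean = 0.2764

Σ times = 34.1. Posterior: Gamma(shape = 1.7+8 = 9.7, rate = 1.0+34.1 = 35.1).
Mode = (α−1)/β = 8.7/35.1 = 0.2479.
Mean = α/β = 9.7/35.1 = 0.2764.
The posterior is right-skewed, so the mean exceeds the mode.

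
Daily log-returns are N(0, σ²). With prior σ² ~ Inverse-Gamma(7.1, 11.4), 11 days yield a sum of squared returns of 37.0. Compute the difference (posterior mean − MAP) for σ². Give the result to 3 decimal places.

Posterior: Inverse-Gamma(shape = 7.1+11/2 = 12.6, scale = 11.4+37.0/2 = 29.9).
Mode = β/(α+1) = 29.9/13.6 = 2.199.
Mean = β/(α−1) = 29.9/11.6 = 2.578.
Difference = 2.578 − 2.199 = 0.379.
The posterior is right-skewed, so the mean exceeds the mode.

0.379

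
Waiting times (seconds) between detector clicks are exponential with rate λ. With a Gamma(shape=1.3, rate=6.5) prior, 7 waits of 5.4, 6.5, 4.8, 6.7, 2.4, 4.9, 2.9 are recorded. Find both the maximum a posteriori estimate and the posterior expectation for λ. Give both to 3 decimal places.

λ_MAP = 0.182, E[λ|data] = 0.207

Σ times = 33.6. Posterior: Gamma(shape = 1.3+7 = 8.3, rate = 6.5+33.6 = 40.1).
Mode = (α−1)/β = 7.3/40.1 = 0.182.
Mean = α/β = 8.3/40.1 = 0.207.
Mean > mode: the posterior has a right tail.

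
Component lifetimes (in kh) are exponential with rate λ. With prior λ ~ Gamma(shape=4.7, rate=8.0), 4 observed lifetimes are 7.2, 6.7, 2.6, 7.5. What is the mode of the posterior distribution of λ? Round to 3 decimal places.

0.241

Σ times = 24.0. Posterior: Gamma(shape = 4.7+4 = 8.7, rate = 8.0+24.0 = 32.0).
Mode = (α−1)/β = 7.7/32.0 = 0.241.
Mean = α/β = 8.7/32.0 = 0.272.
This is the posterior mode — the MAP estimate.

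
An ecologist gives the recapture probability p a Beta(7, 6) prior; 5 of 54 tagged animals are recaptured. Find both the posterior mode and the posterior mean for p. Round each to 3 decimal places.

MAP: 0.169. Posterior mean: 0.179.

Posterior: Beta(7+5, 6+49) = Beta(12, 55).
Mode = (12−1)/(12+55−2) = 11/65 = 0.169.
Mean = 12/(12+55) = 12/67 = 0.179.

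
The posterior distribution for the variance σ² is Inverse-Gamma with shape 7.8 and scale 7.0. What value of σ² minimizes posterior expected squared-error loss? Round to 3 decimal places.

1.029

Mode = β/(α+1) = 7.0/8.8 = 0.795.
Mean = β/(α−1) = 7.0/6.8 = 1.029.
Squared-error loss ⇒ the optimal estimator is the posterior mean.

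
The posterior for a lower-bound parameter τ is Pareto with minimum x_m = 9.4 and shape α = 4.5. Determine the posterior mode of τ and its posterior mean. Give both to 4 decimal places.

The Pareto density is strictly decreasing on [x_m, ∞), so the mode is x_m = 9.4000.
Mean = α·x_m/(α−1) = 4.5·9.4/3.5 = 12.0857.
The posterior is right-skewed, so the mean exceeds the mode.

MAP: 9.4000. Posterior mean: 12.0857.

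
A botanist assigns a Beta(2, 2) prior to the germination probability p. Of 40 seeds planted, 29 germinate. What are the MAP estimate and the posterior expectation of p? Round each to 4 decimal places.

MAP = 0.7143, posterior mean = 0.7045

Posterior: Beta(2+29, 2+11) = Beta(31, 13).
Mode = (31−1)/(31+13−2) = 30/42 = 0.7143.
Mean = 31/(31+13) = 31/44 = 0.7045.
The mean is pulled below the mode by the posterior's left skew.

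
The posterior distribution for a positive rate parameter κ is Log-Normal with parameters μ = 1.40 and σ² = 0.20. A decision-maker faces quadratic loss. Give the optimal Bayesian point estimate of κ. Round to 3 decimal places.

4.482

Mode = exp(μ − σ²) = exp(1.20) = 3.320.
Mean = exp(μ + σ²/2) = exp(1.500) = 4.482.
Quadratic loss ⇒ the optimal estimator is the posterior mean.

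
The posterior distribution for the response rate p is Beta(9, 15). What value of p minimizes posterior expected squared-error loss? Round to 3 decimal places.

0.375

Mode = (9−1)/(9+15−2) = 8/22 = 0.364.
Mean = 9/(9+15) = 9/24 = 0.375.
Squared-error loss ⇒ the optimal estimator is the posterior mean.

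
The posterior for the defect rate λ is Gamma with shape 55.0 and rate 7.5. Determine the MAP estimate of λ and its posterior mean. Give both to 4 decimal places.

Mode = (α−1)/β = 54.0/7.5 = 7.2000.
Mean = α/β = 55.0/7.5 = 7.3333.

MAP = 7.2000; posterior mean = 7.3333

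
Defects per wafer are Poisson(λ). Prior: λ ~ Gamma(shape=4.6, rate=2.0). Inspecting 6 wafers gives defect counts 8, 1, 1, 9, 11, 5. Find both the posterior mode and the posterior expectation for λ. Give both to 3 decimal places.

posterior mode = 4.825, posterior expectation = 4.950

Σ counts = 35. Posterior: Gamma(shape = 4.6+35 = 39.6, rate = 2.0+6 = 8.0).
Mode = (α−1)/β = 38.6/8.0 = 4.825.
Mean = α/β = 39.6/8.0 = 4.950.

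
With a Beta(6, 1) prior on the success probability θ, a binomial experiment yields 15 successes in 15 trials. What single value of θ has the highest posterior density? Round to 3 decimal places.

Posterior: Beta(6+15, 1+0) = Beta(21, 1).
Since β = 1 ≤ 1 and α > 1, the Beta density is monotone increasing on [0,1]; the mode is at 1.
Mean = 21/(21+1) = 0.955.
This is the posterior mode — the MAP estimate.

1.000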